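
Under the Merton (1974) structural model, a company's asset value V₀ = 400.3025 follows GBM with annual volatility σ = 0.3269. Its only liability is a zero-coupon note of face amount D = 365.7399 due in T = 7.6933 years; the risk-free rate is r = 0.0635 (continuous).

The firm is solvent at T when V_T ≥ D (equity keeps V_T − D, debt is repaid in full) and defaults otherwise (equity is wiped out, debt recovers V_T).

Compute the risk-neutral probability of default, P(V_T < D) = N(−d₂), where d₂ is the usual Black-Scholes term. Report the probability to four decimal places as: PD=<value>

d₁ = [ln(V₀/D) + (r + σ²/2)T] / (σ√T)
   = [ln(400.3025/365.7399) + (0.0635 + 0.5·0.3269²)·7.6933] / (0.3269·√7.6933)
   = [0.090298 + 0.899591] / 0.906716 = 1.091731
d₂ = d₁ − σ√T = 1.091731 − 0.906716 = 0.185015
risk-neutral PD = N(−d₂) = N(-0.185015) = 0.426609

PD=0.4266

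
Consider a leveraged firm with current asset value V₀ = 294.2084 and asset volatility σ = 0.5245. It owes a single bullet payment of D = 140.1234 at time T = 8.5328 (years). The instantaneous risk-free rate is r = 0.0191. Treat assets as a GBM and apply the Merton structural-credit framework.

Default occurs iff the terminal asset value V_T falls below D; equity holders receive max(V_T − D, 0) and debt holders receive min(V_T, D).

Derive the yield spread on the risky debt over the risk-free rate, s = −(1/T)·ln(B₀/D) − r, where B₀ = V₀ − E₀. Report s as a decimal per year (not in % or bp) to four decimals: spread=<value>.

spread=0.0511

d₁ = [ln(V₀/D) + (r + σ²/2)T] / (σ√T)
   = [ln(294.2084/140.1234) + (0.0191 + 0.5·0.5245²)·8.5328] / (0.5245·√8.5328)
   = [0.741765 + 1.336664] / 1.532115 = 1.356575
d₂ = d₁ − σ√T = 1.356575 − 1.532115 = -0.175539
N(d₁) = 0.912542,  N(d₂) = 0.430328,  e^(−rT) = 0.849611
E₀ = V₀·N(d₁) − D·e^(−rT)·N(d₂)
   = 294.2084·0.912542 − 140.1234·0.849611·0.430328 = 217.246780
B₀ = V₀ − E₀ = 294.2084 − 217.246780 = 76.961620
spread = −(1/T)·ln(B₀/D) − r = −(1/8.5328)·ln(76.961620/140.1234) − 0.0191 = 0.05112509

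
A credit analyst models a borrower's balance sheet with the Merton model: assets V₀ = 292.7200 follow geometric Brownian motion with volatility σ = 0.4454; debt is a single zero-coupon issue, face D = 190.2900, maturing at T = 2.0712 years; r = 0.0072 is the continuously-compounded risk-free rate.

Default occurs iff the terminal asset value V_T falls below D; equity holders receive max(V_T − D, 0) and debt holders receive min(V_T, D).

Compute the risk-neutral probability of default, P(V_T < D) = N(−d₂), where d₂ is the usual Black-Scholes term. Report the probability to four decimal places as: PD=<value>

PD=0.3540

d₁ = [ln(V₀/D) + (r + σ²/2)T] / (σ√T)
   = [ln(292.7200/190.2900) + (0.0072 + 0.5·0.4454²)·2.0712] / (0.4454·√2.0712)
   = [0.430667 + 0.220356] / 0.641005 = 1.015630
d₂ = d₁ − σ√T = 1.015630 − 0.641005 = 0.374625
risk-neutral PD = N(−d₂) = N(-0.374625) = 0.353970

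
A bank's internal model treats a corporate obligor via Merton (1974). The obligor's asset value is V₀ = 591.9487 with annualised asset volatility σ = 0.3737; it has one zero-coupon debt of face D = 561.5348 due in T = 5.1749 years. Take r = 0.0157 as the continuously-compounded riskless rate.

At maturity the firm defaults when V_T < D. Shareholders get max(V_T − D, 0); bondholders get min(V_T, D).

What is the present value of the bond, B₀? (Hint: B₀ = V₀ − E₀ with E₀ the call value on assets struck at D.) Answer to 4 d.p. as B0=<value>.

d₁ = [ln(V₀/D) + (r + σ²/2)T] / (σ√T)
   = [ln(591.9487/561.5348) + (0.0157 + 0.5·0.3737²)·5.1749] / (0.3737·√5.1749)
   = [0.052746 + 0.442588] / 0.850108 = 0.582672
d₂ = d₁ − σ√T = 0.582672 − 0.850108 = -0.267436
N(d₁) = 0.719943,  N(d₂) = 0.394567,  e^(−rT) = 0.921967
E₀ = V₀·N(d₁) − D·e^(−rT)·N(d₂)
   = 591.9487·0.719943 − 561.5348·0.921967·0.394567 = 221.895558
B₀ = V₀ − E₀ = 591.9487 − 221.895558 = 370.053142

B0=370.0531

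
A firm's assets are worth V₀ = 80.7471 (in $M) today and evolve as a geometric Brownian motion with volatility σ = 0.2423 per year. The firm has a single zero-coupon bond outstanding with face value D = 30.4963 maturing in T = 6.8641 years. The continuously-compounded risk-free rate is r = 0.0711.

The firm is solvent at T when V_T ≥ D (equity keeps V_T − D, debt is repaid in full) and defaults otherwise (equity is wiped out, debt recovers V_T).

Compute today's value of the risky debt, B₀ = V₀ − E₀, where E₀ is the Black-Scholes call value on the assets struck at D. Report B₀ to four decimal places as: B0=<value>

B0=18.6335

d₁ = [ln(V₀/D) + (r + σ²/2)T] / (σ√T)
   = [ln(80.7471/30.4963) + (0.0711 + 0.5·0.2423²)·6.8641] / (0.2423·√6.8641)
   = [0.973717 + 0.689531] / 0.634812 = 2.620062
d₂ = d₁ − σ√T = 2.620062 − 0.634812 = 1.985250
N(d₁) = 0.995604,  N(d₂) = 0.976442,  e^(−rT) = 0.613830
E₀ = V₀·N(d₁) − D·e^(−rT)·N(d₂)
   = 80.7471·0.995604 − 30.4963·0.613830·0.976442 = 62.113623
B₀ = V₀ − E₀ = 80.7471 − 62.113623 = 18.633477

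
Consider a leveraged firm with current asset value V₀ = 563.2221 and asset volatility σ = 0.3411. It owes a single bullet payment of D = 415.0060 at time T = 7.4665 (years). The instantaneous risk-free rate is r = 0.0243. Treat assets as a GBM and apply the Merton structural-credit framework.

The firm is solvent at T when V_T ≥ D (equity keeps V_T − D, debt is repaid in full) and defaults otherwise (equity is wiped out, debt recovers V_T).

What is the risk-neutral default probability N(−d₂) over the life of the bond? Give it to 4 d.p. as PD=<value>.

PD=0.4776

d₁ = [ln(V₀/D) + (r + σ²/2)T] / (σ√T)
   = [ln(563.2221/415.0060) + (0.0243 + 0.5·0.3411²)·7.4665] / (0.3411·√7.4665)
   = [0.305381 + 0.615797] / 0.932052 = 0.988333
d₂ = d₁ − σ√T = 0.988333 − 0.932052 = 0.056280
risk-neutral PD = N(−d₂) = N(-0.056280) = 0.477559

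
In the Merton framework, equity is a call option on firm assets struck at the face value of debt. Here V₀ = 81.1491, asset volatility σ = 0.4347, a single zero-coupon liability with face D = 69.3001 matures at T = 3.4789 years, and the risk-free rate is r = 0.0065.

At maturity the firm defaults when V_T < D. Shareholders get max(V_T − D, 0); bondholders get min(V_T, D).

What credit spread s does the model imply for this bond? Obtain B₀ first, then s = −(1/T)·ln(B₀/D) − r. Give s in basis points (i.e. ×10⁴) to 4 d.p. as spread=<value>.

d₁ = [ln(V₀/D) + (r + σ²/2)T] / (σ√T)
   = [ln(81.1491/69.3001) + (0.0065 + 0.5·0.4347²)·3.4789] / (0.4347·√3.4789)
   = [0.157842 + 0.351306] / 0.810794 = 0.627962
d₂ = d₁ − σ√T = 0.627962 − 0.810794 = -0.182832
N(d₁) = 0.734986,  N(d₂) = 0.427465,  e^(−rT) = 0.977641
E₀ = V₀·N(d₁) − D·e^(−rT)·N(d₂)
   = 81.1491·0.734986 − 69.3001·0.977641·0.427465 = 30.682413
B₀ = V₀ − E₀ = 81.1491 − 30.682413 = 50.466687
spread = −(1/T)·ln(B₀/D) − r = −(1/3.4789)·ln(50.466687/69.3001) − 0.0065 = 0.08465896
in basis points: 0.08465896 × 10⁴ = 846.5896 bp

spread=846.5896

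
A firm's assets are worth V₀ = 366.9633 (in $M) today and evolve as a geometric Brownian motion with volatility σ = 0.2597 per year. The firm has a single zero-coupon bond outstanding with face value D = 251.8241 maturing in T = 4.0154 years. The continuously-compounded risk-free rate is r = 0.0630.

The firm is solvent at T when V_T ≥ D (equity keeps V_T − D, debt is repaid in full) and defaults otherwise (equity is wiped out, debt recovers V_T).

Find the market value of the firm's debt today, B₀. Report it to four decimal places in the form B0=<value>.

B0=188.0451

d₁ = [ln(V₀/D) + (r + σ²/2)T] / (σ√T)
   = [ln(366.9633/251.8241) + (0.0630 + 0.5·0.2597²)·4.0154] / (0.2597·√4.0154)
   = [0.376531 + 0.388378] / 0.520399 = 1.469851
d₂ = d₁ − σ√T = 1.469851 − 0.520399 = 0.949452
N(d₁) = 0.929199,  N(d₂) = 0.828805,  e^(−rT) = 0.776491
E₀ = V₀·N(d₁) − D·e^(−rT)·N(d₂)
   = 366.9633·0.929199 − 251.8241·0.776491·0.828805 = 178.918153
B₀ = V₀ − E₀ = 366.9633 − 178.918153 = 188.045147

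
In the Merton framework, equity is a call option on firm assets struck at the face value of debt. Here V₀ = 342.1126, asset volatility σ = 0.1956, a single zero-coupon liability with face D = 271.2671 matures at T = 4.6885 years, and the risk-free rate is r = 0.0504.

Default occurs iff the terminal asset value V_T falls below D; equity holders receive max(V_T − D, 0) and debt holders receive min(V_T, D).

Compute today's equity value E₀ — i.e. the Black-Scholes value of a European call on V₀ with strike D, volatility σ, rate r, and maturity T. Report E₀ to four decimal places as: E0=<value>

E0=135.5993

d₁ = [ln(V₀/D) + (r + σ²/2)T] / (σ√T)
   = [ln(342.1126/271.2671) + (0.0504 + 0.5·0.1956²)·4.6885] / (0.1956·√4.6885)
   = [0.232036 + 0.325990] / 0.423532 = 1.317554
d₂ = d₁ − σ√T = 1.317554 − 0.423532 = 0.894023
N(d₁) = 0.906174,  N(d₂) = 0.814345,  e^(−rT) = 0.789543
E₀ = V₀·N(d₁) − D·e^(−rT)·N(d₂)
   = 342.1126·0.906174 − 271.2671·0.789543·0.814345 = 135.599260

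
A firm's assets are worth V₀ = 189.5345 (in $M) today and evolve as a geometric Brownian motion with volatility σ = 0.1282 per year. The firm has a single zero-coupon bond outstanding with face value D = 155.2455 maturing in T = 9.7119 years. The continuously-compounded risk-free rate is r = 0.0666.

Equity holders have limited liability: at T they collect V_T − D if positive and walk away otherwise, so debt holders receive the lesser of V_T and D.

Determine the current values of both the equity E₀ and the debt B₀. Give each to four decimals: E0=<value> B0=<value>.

E0=108.5305 B0=81.0040

d₁ = [ln(V₀/D) + (r + σ²/2)T] / (σ√T)
   = [ln(189.5345/155.2455) + (0.0666 + 0.5·0.1282²)·9.7119] / (0.1282·√9.7119)
   = [0.199563 + 0.726621] / 0.399521 = 2.318235
d₂ = d₁ − σ√T = 2.318235 − 0.399521 = 1.918713
N(d₁) = 0.989782,  N(d₂) = 0.972490,  e^(−rT) = 0.523712
E₀ = V₀·N(d₁) − D·e^(−rT)·N(d₂)
   = 189.5345·0.989782 − 155.2455·0.523712·0.972490 = 108.530483
B₀ = V₀ − E₀ = 189.5345 − 108.530483 = 81.004017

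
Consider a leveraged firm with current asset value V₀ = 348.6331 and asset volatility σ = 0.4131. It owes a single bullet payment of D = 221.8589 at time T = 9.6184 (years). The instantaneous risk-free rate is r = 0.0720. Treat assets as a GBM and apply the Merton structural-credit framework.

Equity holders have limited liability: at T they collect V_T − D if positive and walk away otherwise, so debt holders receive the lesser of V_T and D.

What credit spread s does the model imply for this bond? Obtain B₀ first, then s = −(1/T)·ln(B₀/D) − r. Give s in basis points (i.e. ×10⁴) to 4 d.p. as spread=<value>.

d₁ = [ln(V₀/D) + (r + σ²/2)T] / (σ√T)
   = [ln(348.6331/221.8589) + (0.0720 + 0.5·0.4131²)·9.6184] / (0.4131·√9.6184)
   = [0.451978 + 1.513223] / 1.281170 = 1.533912
d₂ = d₁ − σ√T = 1.533912 − 1.281170 = 0.252742
N(d₁) = 0.937474,  N(d₂) = 0.599766,  e^(−rT) = 0.500311
E₀ = V₀·N(d₁) − D·e^(−rT)·N(d₂)
   = 348.6331·0.937474 − 221.8589·0.500311·0.599766 = 260.261413
B₀ = V₀ − E₀ = 348.6331 − 260.261413 = 88.371687
spread = −(1/T)·ln(B₀/D) − r = −(1/9.6184)·ln(88.371687/221.8589) − 0.0720 = 0.02370094
in basis points: 0.02370094 × 10⁴ = 237.0094 bp

spread=237.0094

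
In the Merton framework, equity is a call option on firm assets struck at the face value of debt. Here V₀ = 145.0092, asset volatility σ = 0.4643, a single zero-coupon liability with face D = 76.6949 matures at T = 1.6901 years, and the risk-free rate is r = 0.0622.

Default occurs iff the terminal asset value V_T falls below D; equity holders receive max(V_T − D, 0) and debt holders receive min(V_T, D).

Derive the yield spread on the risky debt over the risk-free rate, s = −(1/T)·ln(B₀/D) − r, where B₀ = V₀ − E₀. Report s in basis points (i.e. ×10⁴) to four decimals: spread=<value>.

spread=271.0949

d₁ = [ln(V₀/D) + (r + σ²/2)T] / (σ√T)
   = [ln(145.0092/76.6949) + (0.0622 + 0.5·0.4643²)·1.6901] / (0.4643·√1.6901)
   = [0.636962 + 0.287295] / 0.603608 = 1.531222
d₂ = d₁ − σ√T = 1.531222 − 0.603608 = 0.927614
N(d₁) = 0.937143,  N(d₂) = 0.823196,  e^(−rT) = 0.900213
E₀ = V₀·N(d₁) − D·e^(−rT)·N(d₂)
   = 145.0092·0.937143 − 76.6949·0.900213·0.823196 = 79.059440
B₀ = V₀ − E₀ = 145.0092 − 79.059440 = 65.949760
spread = −(1/T)·ln(B₀/D) − r = −(1/1.6901)·ln(65.949760/76.6949) − 0.0622 = 0.02710949
in basis points: 0.02710949 × 10⁴ = 271.0949 bp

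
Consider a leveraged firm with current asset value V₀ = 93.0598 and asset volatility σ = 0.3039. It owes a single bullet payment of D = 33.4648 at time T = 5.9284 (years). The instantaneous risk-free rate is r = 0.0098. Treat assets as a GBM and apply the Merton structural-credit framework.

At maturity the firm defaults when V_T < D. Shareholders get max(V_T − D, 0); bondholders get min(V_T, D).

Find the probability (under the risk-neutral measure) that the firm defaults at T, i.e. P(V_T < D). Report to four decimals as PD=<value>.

PD=0.1377

d₁ = [ln(V₀/D) + (r + σ²/2)T] / (σ√T)
   = [ln(93.0598/33.4648) + (0.0098 + 0.5·0.3039²)·5.9284] / (0.3039·√5.9284)
   = [1.022748 + 0.331858] / 0.739945 = 1.830684
d₂ = d₁ − σ√T = 1.830684 − 0.739945 = 1.090739
risk-neutral PD = N(−d₂) = N(-1.090739) = 0.137694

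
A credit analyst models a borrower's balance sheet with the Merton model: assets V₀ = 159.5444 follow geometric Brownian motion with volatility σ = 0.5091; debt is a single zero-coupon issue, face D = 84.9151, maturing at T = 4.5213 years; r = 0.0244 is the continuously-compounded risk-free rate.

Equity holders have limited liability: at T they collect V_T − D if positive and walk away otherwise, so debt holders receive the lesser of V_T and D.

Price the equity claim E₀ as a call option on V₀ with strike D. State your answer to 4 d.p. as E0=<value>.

d₁ = [ln(V₀/D) + (r + σ²/2)T] / (σ√T)
   = [ln(159.5444/84.9151) + (0.0244 + 0.5·0.5091²)·4.5213] / (0.5091·√4.5213)
   = [0.630670 + 0.696241] / 1.082517 = 1.225765
d₂ = d₁ − σ√T = 1.225765 − 1.082517 = 0.143248
N(d₁) = 0.889856,  N(d₂) = 0.556953,  e^(−rT) = 0.895548
E₀ = V₀·N(d₁) − D·e^(−rT)·N(d₂)
   = 159.5444·0.889856 − 84.9151·0.895548·0.556953 = 99.617841

E0=99.6178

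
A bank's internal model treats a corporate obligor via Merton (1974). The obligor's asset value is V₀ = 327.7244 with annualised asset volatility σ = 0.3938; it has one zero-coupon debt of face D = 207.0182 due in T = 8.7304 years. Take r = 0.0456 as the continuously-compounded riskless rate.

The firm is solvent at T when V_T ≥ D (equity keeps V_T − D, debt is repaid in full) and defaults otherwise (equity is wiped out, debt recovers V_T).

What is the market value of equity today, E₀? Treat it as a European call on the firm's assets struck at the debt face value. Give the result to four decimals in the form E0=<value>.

E0=218.9523

d₁ = [ln(V₀/D) + (r + σ²/2)T] / (σ√T)
   = [ln(327.7244/207.0182) + (0.0456 + 0.5·0.3938²)·8.7304] / (0.3938·√8.7304)
   = [0.459366 + 1.075055] / 1.163571 = 1.318717
d₂ = d₁ − σ√T = 1.318717 − 1.163571 = 0.155147
N(d₁) = 0.906368,  N(d₂) = 0.561647,  e^(−rT) = 0.671591
E₀ = V₀·N(d₁) − D·e^(−rT)·N(d₂)
   = 327.7244·0.906368 − 207.0182·0.671591·0.561647 = 218.952330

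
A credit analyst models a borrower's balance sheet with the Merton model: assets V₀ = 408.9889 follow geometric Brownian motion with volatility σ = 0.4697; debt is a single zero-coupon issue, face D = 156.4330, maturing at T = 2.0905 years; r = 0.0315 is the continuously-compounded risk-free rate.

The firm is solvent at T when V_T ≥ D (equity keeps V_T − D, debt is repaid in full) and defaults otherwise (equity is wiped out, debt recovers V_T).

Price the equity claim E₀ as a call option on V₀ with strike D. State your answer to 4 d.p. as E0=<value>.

d₁ = [ln(V₀/D) + (r + σ²/2)T] / (σ√T)
   = [ln(408.9889/156.4330) + (0.0315 + 0.5·0.4697²)·2.0905] / (0.4697·√2.0905)
   = [0.961060 + 0.296452] / 0.679119 = 1.851682
d₂ = d₁ − σ√T = 1.851682 − 0.679119 = 1.172564
N(d₁) = 0.967964,  N(d₂) = 0.879515,  e^(−rT) = 0.936271
E₀ = V₀·N(d₁) − D·e^(−rT)·N(d₂)
   = 408.9889·0.967964 − 156.4330·0.936271·0.879515 = 267.069755

E0=267.0698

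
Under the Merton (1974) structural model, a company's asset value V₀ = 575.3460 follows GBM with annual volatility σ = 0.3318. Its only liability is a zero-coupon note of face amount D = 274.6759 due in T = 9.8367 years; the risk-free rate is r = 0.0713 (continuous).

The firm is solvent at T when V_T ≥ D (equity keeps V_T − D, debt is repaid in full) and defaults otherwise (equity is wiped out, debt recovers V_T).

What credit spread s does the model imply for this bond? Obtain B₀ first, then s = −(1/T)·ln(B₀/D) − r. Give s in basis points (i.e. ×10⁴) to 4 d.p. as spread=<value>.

d₁ = [ln(V₀/D) + (r + σ²/2)T] / (σ√T)
   = [ln(575.3460/274.6759) + (0.0713 + 0.5·0.3318²)·9.8367] / (0.3318·√9.8367)
   = [0.739380 + 1.242824] / 1.040641 = 1.904790
d₂ = d₁ − σ√T = 1.904790 − 1.040641 = 0.864149
N(d₁) = 0.971596,  N(d₂) = 0.806247,  e^(−rT) = 0.495912
E₀ = V₀·N(d₁) − D·e^(−rT)·N(d₂)
   = 575.3460·0.971596 − 274.6759·0.495912·0.806247 = 449.181066
B₀ = V₀ − E₀ = 575.3460 − 449.181066 = 126.164934
spread = −(1/T)·ln(B₀/D) − r = −(1/9.8367)·ln(126.164934/274.6759) − 0.0713 = 0.00779175
in basis points: 0.00779175 × 10⁴ = 77.9175 bp

spread=77.9175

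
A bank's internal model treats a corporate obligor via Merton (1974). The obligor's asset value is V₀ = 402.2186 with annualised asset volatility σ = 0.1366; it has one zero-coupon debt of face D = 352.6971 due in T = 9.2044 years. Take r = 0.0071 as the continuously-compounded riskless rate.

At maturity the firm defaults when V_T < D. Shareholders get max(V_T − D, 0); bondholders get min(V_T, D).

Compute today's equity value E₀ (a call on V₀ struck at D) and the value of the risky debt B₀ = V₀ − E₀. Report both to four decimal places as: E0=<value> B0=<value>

d₁ = [ln(V₀/D) + (r + σ²/2)T] / (σ√T)
   = [ln(402.2186/352.6971) + (0.0071 + 0.5·0.1366²)·9.2044] / (0.1366·√9.2044)
   = [0.131386 + 0.151226] / 0.414427 = 0.681935
d₂ = d₁ − σ√T = 0.681935 − 0.414427 = 0.267507
N(d₁) = 0.752360,  N(d₂) = 0.605461,  e^(−rT) = 0.936738
E₀ = V₀·N(d₁) − D·e^(−rT)·N(d₂)
   = 402.2186·0.752360 − 352.6971·0.936738·0.605461 = 102.578054
B₀ = V₀ − E₀ = 402.2186 − 102.578054 = 299.640546

E0=102.5781 B0=299.6405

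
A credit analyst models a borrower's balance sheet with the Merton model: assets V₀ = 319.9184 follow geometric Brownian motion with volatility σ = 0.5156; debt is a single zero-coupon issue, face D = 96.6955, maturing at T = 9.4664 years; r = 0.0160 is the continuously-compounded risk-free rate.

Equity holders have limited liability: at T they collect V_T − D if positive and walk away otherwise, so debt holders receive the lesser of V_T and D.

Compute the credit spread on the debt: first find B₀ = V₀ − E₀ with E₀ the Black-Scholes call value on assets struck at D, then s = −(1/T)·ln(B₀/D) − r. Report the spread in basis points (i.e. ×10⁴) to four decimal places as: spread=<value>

spread=353.2096

d₁ = [ln(V₀/D) + (r + σ²/2)T] / (σ√T)
   = [ln(319.9184/96.6955) + (0.0160 + 0.5·0.5156²)·9.4664] / (0.5156·√9.4664)
   = [1.196499 + 1.409752] / 1.586373 = 1.642899
d₂ = d₁ − σ√T = 1.642899 − 1.586373 = 0.056526
N(d₁) = 0.949798,  N(d₂) = 0.522539,  e^(−rT) = 0.859450
E₀ = V₀·N(d₁) − D·e^(−rT)·N(d₂)
   = 319.9184·0.949798 − 96.6955·0.859450·0.522539 = 260.432333
B₀ = V₀ − E₀ = 319.9184 − 260.432333 = 59.486067
spread = −(1/T)·ln(B₀/D) − r = −(1/9.4664)·ln(59.486067/96.6955) − 0.0160 = 0.03532096
in basis points: 0.03532096 × 10⁴ = 353.2096 bp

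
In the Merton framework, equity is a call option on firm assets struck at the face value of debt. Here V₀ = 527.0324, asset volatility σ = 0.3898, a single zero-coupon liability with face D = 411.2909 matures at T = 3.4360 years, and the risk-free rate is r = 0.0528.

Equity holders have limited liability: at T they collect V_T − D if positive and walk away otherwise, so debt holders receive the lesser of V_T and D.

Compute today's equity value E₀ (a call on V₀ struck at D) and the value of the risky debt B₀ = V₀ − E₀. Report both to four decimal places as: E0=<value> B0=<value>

E0=234.4943 B0=292.5381

d₁ = [ln(V₀/D) + (r + σ²/2)T] / (σ√T)
   = [ln(527.0324/411.2909) + (0.0528 + 0.5·0.3898²)·3.4360] / (0.3898·√3.4360)
   = [0.247961 + 0.442461] / 0.722551 = 0.955534
d₂ = d₁ − σ√T = 0.955534 − 0.722551 = 0.232983
N(d₁) = 0.830346,  N(d₂) = 0.592113,  e^(−rT) = 0.834084
E₀ = V₀·N(d₁) − D·e^(−rT)·N(d₂)
   = 527.0324·0.830346 − 411.2909·0.834084·0.592113 = 234.494278
B₀ = V₀ − E₀ = 527.0324 − 234.494278 = 292.538122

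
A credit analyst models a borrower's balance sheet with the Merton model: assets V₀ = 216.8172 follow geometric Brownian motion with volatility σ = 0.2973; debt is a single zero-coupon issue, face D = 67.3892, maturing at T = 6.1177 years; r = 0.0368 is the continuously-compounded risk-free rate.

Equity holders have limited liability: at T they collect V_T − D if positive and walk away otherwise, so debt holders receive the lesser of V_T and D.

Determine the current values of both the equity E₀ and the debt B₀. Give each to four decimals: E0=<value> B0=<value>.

d₁ = [ln(V₀/D) + (r + σ²/2)T] / (σ√T)
   = [ln(216.8172/67.3892) + (0.0368 + 0.5·0.2973²)·6.1177] / (0.2973·√6.1177)
   = [1.168570 + 0.495495] / 0.735341 = 2.262983
d₂ = d₁ − σ√T = 2.262983 − 0.735341 = 1.527641
N(d₁) = 0.988182,  N(d₂) = 0.936699,  e^(−rT) = 0.798411
E₀ = V₀·N(d₁) − D·e^(−rT)·N(d₂)
   = 216.8172·0.988182 − 67.3892·0.798411·0.936699 = 163.856327
B₀ = V₀ − E₀ = 216.8172 − 163.856327 = 52.960873

E0=163.8563 B0=52.9609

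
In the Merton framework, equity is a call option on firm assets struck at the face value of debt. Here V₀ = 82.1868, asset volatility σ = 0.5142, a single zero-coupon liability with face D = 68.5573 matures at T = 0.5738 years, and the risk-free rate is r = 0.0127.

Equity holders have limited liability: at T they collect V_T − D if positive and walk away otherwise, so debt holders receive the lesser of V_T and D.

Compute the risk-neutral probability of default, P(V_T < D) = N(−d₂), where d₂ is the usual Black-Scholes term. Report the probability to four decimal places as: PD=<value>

PD=0.3861

d₁ = [ln(V₀/D) + (r + σ²/2)T] / (σ√T)
   = [ln(82.1868/68.5573) + (0.0127 + 0.5·0.5142²)·0.5738] / (0.5142·√0.5738)
   = [0.181325 + 0.083144] / 0.389504 = 0.678988
d₂ = d₁ − σ√T = 0.678988 − 0.389504 = 0.289484
risk-neutral PD = N(−d₂) = N(-0.289484) = 0.386106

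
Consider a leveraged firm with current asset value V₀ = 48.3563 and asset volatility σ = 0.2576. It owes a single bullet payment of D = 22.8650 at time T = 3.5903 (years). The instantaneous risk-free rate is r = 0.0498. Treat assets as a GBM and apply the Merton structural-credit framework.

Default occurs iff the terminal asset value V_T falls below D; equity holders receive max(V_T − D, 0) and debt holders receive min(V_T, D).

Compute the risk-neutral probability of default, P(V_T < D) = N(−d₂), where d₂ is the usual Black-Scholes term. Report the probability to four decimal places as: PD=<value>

PD=0.0488

d₁ = [ln(V₀/D) + (r + σ²/2)T] / (σ√T)
   = [ln(48.3563/22.8650) + (0.0498 + 0.5·0.2576²)·3.5903] / (0.2576·√3.5903)
   = [0.748989 + 0.297919] / 0.488103 = 2.144852
d₂ = d₁ − σ√T = 2.144852 − 0.488103 = 1.656750
risk-neutral PD = N(−d₂) = N(-1.656750) = 0.048785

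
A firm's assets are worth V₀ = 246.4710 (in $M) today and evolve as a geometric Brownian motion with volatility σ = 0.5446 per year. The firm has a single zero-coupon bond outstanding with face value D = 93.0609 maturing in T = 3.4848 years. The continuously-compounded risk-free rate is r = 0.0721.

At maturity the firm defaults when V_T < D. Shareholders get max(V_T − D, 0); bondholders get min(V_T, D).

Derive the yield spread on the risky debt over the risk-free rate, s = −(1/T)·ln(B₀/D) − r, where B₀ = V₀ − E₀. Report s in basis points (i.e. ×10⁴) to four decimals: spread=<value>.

spread=287.9460

d₁ = [ln(V₀/D) + (r + σ²/2)T] / (σ√T)
   = [ln(246.4710/93.0609) + (0.0721 + 0.5·0.5446²)·3.4848] / (0.5446·√3.4848)
   = [0.973990 + 0.768031] / 1.016639 = 1.713511
d₂ = d₁ − σ√T = 1.713511 − 1.016639 = 0.696872
N(d₁) = 0.956691,  N(d₂) = 0.757059,  e^(−rT) = 0.777825
E₀ = V₀·N(d₁) − D·e^(−rT)·N(d₂)
   = 246.4710·0.956691 − 93.0609·0.777825·0.757059 = 180.996772
B₀ = V₀ − E₀ = 246.4710 − 180.996772 = 65.474228
spread = −(1/T)·ln(B₀/D) − r = −(1/3.4848)·ln(65.474228/93.0609) − 0.0721 = 0.02879460
in basis points: 0.02879460 × 10⁴ = 287.9460 bp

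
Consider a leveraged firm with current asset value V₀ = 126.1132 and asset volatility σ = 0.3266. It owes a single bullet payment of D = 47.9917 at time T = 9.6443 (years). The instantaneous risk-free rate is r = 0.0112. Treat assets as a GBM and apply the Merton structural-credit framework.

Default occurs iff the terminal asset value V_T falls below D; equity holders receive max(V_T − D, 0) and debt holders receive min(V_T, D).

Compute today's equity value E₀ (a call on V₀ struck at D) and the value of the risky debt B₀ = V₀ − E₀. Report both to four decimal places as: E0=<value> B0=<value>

d₁ = [ln(V₀/D) + (r + σ²/2)T] / (σ√T)
   = [ln(126.1132/47.9917) + (0.0112 + 0.5·0.3266²)·9.6443] / (0.3266·√9.6443)
   = [0.966152 + 0.622383] / 1.014265 = 1.566193
d₂ = d₁ − σ√T = 1.566193 − 1.014265 = 0.551928
N(d₁) = 0.941348,  N(d₂) = 0.709501,  e^(−rT) = 0.897613
E₀ = V₀·N(d₁) − D·e^(−rT)·N(d₂)
   = 126.1132·0.941348 − 47.9917·0.897613·0.709501 = 88.152572
B₀ = V₀ − E₀ = 126.1132 − 88.152572 = 37.960628

E0=88.1526 B0=37.9606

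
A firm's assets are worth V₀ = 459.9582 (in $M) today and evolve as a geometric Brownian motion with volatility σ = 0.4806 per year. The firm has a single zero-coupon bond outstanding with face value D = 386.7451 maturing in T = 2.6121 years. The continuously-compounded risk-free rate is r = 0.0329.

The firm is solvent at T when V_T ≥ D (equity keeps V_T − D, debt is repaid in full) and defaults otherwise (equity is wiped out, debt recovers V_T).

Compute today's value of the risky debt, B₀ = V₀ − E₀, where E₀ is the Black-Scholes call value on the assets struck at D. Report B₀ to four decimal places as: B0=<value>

B0=277.8593

d₁ = [ln(V₀/D) + (r + σ²/2)T] / (σ√T)
   = [ln(459.9582/386.7451) + (0.0329 + 0.5·0.4806²)·2.6121] / (0.4806·√2.6121)
   = [0.173370 + 0.387605] / 0.776745 = 0.722212
d₂ = d₁ − σ√T = 0.722212 − 0.776745 = -0.054534
N(d₁) = 0.764918,  N(d₂) = 0.478255,  e^(−rT) = 0.917651
E₀ = V₀·N(d₁) − D·e^(−rT)·N(d₂)
   = 459.9582·0.764918 − 386.7451·0.917651·0.478255 = 182.098946
B₀ = V₀ − E₀ = 459.9582 − 182.098946 = 277.859254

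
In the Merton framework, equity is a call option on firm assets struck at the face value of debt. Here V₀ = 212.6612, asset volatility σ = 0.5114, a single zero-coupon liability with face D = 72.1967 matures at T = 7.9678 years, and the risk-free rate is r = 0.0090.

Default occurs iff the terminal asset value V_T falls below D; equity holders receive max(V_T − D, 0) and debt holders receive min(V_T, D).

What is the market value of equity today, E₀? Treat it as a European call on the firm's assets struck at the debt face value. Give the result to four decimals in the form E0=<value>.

d₁ = [ln(V₀/D) + (r + σ²/2)T] / (σ√T)
   = [ln(212.6612/72.1967) + (0.0090 + 0.5·0.5114²)·7.9678] / (0.5114·√7.9678)
   = [1.080306 + 1.113619] / 1.443544 = 1.519819
d₂ = d₁ − σ√T = 1.519819 − 1.443544 = 0.076275
N(d₁) = 0.935722,  N(d₂) = 0.530400,  e^(−rT) = 0.930801
E₀ = V₀·N(d₁) − D·e^(−rT)·N(d₂)
   = 212.6612·0.935722 − 72.1967·0.930801·0.530400 = 163.348448

E0=163.3484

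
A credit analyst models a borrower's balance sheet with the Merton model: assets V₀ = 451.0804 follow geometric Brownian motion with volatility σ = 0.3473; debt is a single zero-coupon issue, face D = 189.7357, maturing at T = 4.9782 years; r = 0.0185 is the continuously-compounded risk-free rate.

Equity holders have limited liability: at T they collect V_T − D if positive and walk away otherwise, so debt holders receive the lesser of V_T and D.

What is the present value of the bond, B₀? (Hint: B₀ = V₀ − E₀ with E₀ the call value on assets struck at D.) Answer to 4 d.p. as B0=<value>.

d₁ = [ln(V₀/D) + (r + σ²/2)T] / (σ√T)
   = [ln(451.0804/189.7357) + (0.0185 + 0.5·0.3473²)·4.9782] / (0.3473·√4.9782)
   = [0.866014 + 0.392325] / 0.774892 = 1.623890
d₂ = d₁ − σ√T = 1.623890 − 0.774892 = 0.848998
N(d₁) = 0.947800,  N(d₂) = 0.802059,  e^(−rT) = 0.912017
E₀ = V₀·N(d₁) − D·e^(−rT)·N(d₂)
   = 451.0804·0.947800 − 189.7357·0.912017·0.802059 = 288.744146
B₀ = V₀ − E₀ = 451.0804 − 288.744146 = 162.336254

B0=162.3363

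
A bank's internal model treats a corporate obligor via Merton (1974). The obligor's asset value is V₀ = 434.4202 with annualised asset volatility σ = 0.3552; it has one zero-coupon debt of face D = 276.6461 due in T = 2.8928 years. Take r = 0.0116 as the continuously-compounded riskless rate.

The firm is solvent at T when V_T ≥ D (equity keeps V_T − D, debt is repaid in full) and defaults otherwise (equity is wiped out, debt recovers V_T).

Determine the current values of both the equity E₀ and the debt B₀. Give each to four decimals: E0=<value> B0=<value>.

E0=190.8965 B0=243.5237

d₁ = [ln(V₀/D) + (r + σ²/2)T] / (σ√T)
   = [ln(434.4202/276.6461) + (0.0116 + 0.5·0.3552²)·2.8928] / (0.3552·√2.8928)
   = [0.451273 + 0.216044] / 0.604132 = 1.104588
d₂ = d₁ − σ√T = 1.104588 − 0.604132 = 0.500456
N(d₁) = 0.865331,  N(d₂) = 0.691623,  e^(−rT) = 0.967000
E₀ = V₀·N(d₁) − D·e^(−rT)·N(d₂)
   = 434.4202·0.865331 − 276.6461·0.967000·0.691623 = 190.896466
B₀ = V₀ − E₀ = 434.4202 − 190.896466 = 243.523734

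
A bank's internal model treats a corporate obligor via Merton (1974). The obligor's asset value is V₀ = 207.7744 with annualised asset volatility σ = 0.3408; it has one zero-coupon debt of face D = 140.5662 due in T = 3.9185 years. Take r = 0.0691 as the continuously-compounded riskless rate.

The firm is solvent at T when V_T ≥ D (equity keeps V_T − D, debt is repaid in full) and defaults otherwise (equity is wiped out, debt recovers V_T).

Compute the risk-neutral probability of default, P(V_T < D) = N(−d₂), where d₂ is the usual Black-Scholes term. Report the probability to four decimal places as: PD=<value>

d₁ = [ln(V₀/D) + (r + σ²/2)T] / (σ√T)
   = [ln(207.7744/140.5662) + (0.0691 + 0.5·0.3408²)·3.9185] / (0.3408·√3.9185)
   = [0.390774 + 0.498325] / 0.674620 = 1.317925
d₂ = d₁ − σ√T = 1.317925 − 0.674620 = 0.643304
risk-neutral PD = N(−d₂) = N(-0.643304) = 0.260013

PD=0.2600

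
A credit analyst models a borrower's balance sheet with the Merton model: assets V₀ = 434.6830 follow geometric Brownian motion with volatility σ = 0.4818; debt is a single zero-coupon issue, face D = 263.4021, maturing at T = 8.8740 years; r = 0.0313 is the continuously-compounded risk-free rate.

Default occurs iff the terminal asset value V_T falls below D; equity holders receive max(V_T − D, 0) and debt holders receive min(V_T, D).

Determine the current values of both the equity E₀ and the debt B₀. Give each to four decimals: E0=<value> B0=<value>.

E0=303.6649 B0=131.0181

d₁ = [ln(V₀/D) + (r + σ²/2)T] / (σ√T)
   = [ln(434.6830/263.4021) + (0.0313 + 0.5·0.4818²)·8.8740] / (0.4818·√8.8740)
   = [0.500935 + 1.307723] / 1.435247 = 1.260172
d₂ = d₁ − σ√T = 1.260172 − 1.435247 = -0.175074
N(d₁) = 0.896196,  N(d₂) = 0.430511,  e^(−rT) = 0.757481
E₀ = V₀·N(d₁) − D·e^(−rT)·N(d₂)
   = 434.6830·0.896196 − 263.4021·0.757481·0.430511 = 303.664900
B₀ = V₀ − E₀ = 434.6830 − 303.664900 = 131.018100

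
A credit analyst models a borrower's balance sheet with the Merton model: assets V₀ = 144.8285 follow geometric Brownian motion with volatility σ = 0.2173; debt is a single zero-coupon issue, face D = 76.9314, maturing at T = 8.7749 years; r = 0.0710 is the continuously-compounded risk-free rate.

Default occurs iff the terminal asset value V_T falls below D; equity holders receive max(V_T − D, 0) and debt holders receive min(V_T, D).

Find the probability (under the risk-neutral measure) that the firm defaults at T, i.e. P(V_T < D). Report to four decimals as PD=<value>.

d₁ = [ln(V₀/D) + (r + σ²/2)T] / (σ√T)
   = [ln(144.8285/76.9314) + (0.0710 + 0.5·0.2173²)·8.7749] / (0.2173·√8.7749)
   = [0.632636 + 0.830190] / 0.643696 = 2.272542
d₂ = d₁ − σ√T = 2.272542 − 0.643696 = 1.628846
risk-neutral PD = N(−d₂) = N(-1.628846) = 0.051673

PD=0.0517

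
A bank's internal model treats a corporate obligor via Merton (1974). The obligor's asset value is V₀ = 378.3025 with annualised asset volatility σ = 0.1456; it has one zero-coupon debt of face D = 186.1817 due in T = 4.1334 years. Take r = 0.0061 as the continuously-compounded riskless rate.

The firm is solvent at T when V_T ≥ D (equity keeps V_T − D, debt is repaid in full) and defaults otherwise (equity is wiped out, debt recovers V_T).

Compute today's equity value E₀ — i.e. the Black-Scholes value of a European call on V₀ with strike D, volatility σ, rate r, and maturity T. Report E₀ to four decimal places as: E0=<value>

d₁ = [ln(V₀/D) + (r + σ²/2)T] / (σ√T)
   = [ln(378.3025/186.1817) + (0.0061 + 0.5·0.1456²)·4.1334] / (0.1456·√4.1334)
   = [0.708971 + 0.069026] / 0.296016 = 2.628228
d₂ = d₁ − σ√T = 2.628228 − 0.296016 = 2.332213
N(d₁) = 0.995708,  N(d₂) = 0.990155,  e^(−rT) = 0.975101
E₀ = V₀·N(d₁) − D·e^(−rT)·N(d₂)
   = 378.3025·0.995708 − 186.1817·0.975101·0.990155 = 196.920226

E0=196.9202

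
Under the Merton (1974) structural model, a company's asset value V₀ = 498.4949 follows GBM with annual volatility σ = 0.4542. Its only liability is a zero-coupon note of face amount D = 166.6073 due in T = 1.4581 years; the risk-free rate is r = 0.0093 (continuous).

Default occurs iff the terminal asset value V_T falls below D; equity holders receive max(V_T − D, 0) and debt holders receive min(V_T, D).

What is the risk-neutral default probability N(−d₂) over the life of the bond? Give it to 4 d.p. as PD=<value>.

PD=0.0402

d₁ = [ln(V₀/D) + (r + σ²/2)T] / (σ√T)
   = [ln(498.4949/166.6073) + (0.0093 + 0.5·0.4542²)·1.4581] / (0.4542·√1.4581)
   = [1.095954 + 0.163962] / 0.548455 = 2.297210
d₂ = d₁ − σ√T = 2.297210 − 0.548455 = 1.748755
risk-neutral PD = N(−d₂) = N(-1.748755) = 0.040167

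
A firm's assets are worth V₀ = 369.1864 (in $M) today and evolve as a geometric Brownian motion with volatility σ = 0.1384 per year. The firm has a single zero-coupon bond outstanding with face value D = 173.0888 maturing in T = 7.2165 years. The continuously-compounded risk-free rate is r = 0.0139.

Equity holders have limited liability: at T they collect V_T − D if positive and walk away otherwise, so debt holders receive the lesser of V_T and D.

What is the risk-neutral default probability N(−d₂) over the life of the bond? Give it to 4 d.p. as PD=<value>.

PD=0.0169

d₁ = [ln(V₀/D) + (r + σ²/2)T] / (σ√T)
   = [ln(369.1864/173.0888) + (0.0139 + 0.5·0.1384²)·7.2165] / (0.1384·√7.2165)
   = [0.757497 + 0.169424] / 0.371791 = 2.493120
d₂ = d₁ − σ√T = 2.493120 − 0.371791 = 2.121329
risk-neutral PD = N(−d₂) = N(-2.121329) = 0.016947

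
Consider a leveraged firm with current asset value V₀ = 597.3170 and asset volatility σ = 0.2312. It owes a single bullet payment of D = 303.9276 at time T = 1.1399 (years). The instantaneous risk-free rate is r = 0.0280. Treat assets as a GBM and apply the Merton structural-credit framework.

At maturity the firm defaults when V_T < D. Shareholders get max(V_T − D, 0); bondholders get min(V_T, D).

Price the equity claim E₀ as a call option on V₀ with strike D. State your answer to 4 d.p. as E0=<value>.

E0=302.9992

d₁ = [ln(V₀/D) + (r + σ²/2)T] / (σ√T)
   = [ln(597.3170/303.9276) + (0.0280 + 0.5·0.2312²)·1.1399] / (0.2312·√1.1399)
   = [0.675658 + 0.062383] / 0.246843 = 2.989920
d₂ = d₁ − σ√T = 2.989920 − 0.246843 = 2.743077
N(d₁) = 0.998605,  N(d₂) = 0.996957,  e^(−rT) = 0.968587
E₀ = V₀·N(d₁) − D·e^(−rT)·N(d₂)
   = 597.3170·0.998605 − 303.9276·0.968587·0.996957 = 302.999231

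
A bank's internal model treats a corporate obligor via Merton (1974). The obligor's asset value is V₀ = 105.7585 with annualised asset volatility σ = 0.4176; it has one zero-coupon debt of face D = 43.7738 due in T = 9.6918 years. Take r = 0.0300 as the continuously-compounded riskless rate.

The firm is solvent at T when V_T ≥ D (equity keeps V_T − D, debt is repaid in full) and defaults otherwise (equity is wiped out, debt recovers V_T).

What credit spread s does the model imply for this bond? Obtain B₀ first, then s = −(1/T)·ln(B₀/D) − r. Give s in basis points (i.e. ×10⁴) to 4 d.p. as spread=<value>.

d₁ = [ln(V₀/D) + (r + σ²/2)T] / (σ√T)
   = [ln(105.7585/43.7738) + (0.0300 + 0.5·0.4176²)·9.6918] / (0.4176·√9.6918)
   = [0.882123 + 1.135829] / 1.300058 = 1.552202
d₂ = d₁ − σ√T = 1.552202 − 1.300058 = 0.252144
N(d₁) = 0.939693,  N(d₂) = 0.599535,  e^(−rT) = 0.747700
E₀ = V₀·N(d₁) − D·e^(−rT)·N(d₂)
   = 105.7585·0.939693 − 43.7738·0.747700·0.599535 = 79.757951
B₀ = V₀ − E₀ = 105.7585 − 79.757951 = 26.000549
spread = −(1/T)·ln(B₀/D) − r = −(1/9.6918)·ln(26.000549/43.7738) − 0.0300 = 0.02374830
in basis points: 0.02374830 × 10⁴ = 237.4830 bp

spread=237.4830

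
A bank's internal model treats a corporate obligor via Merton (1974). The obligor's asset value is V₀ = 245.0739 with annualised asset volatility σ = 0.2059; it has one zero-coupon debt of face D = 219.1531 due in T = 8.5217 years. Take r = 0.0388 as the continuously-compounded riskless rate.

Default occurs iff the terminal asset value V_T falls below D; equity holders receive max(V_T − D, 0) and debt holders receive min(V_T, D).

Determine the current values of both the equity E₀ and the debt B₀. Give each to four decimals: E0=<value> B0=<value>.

d₁ = [ln(V₀/D) + (r + σ²/2)T] / (σ√T)
   = [ln(245.0739/219.1531) + (0.0388 + 0.5·0.2059²)·8.5217] / (0.2059·√8.5217)
   = [0.111789 + 0.511280] / 0.601062 = 1.036613
d₂ = d₁ − σ√T = 1.036613 − 0.601062 = 0.435551
N(d₁) = 0.850042,  N(d₂) = 0.668419,  e^(−rT) = 0.718462
E₀ = V₀·N(d₁) − D·e^(−rT)·N(d₂)
   = 245.0739·0.850042 − 219.1531·0.718462·0.668419 = 103.078388
B₀ = V₀ − E₀ = 245.0739 − 103.078388 = 141.995512

E0=103.0784 B0=141.9955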